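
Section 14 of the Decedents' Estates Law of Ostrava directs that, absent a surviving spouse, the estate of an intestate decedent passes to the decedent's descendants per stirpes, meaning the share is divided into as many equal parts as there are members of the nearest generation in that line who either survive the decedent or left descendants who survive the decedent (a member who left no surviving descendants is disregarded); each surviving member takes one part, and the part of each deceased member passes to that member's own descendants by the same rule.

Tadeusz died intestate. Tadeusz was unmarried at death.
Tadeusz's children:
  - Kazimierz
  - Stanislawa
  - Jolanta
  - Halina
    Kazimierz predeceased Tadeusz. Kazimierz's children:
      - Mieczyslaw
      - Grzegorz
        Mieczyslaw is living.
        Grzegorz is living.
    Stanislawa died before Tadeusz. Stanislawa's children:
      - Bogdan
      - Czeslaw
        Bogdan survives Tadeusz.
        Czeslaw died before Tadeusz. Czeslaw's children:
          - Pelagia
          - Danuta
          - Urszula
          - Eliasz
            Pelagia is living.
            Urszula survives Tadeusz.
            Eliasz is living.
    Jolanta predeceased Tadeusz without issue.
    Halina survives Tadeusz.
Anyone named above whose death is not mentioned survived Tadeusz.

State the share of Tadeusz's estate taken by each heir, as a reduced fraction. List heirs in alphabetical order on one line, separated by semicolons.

There is no surviving spouse, so the entire estate passes to Tadeusz's descendants per stirpes.
Jolanta left no surviving issue, so that branch lapses and is disregarded.
The estate is divided into 3 equal shares of 1/3 among Kazimierz, Stanislawa, Halina.
Kazimierz predeceased; the 1/3 allotted to Kazimierz's branch passes to Kazimierz's issue by representation.
The 1/3 is divided into 2 equal shares of 1/6 among Mieczyslaw, Grzegorz.
Mieczyslaw is living and takes 1/6.
Grzegorz is living and takes 1/6.
Stanislawa predeceased; the 1/3 allotted to Stanislawa's branch passes to Stanislawa's issue by representation.
The 1/3 is divided into 2 equal shares of 1/6 among Bogdan, Czeslaw.
Bogdan is living and takes 1/6.
Czeslaw predeceased; the 1/6 allotted to Czeslaw's branch passes to Czeslaw's issue by representation.
The 1/6 is divided into 4 equal shares of 1/24 among Pelagia, Danuta, Urszula, Eliasz.
Pelagia is living and takes 1/24.
Danuta is living and takes 1/24.
Urszula is living and takes 1/24.
Eliasz is living and takes 1/24.
Halina is living and takes 1/3.

Bogdan 1/6; Danuta 1/24; Eliasz 1/24; Grzegorz 1/6; Halina 1/3; Mieczyslaw 1/6; Pelagia 1/24; Urszula 1/24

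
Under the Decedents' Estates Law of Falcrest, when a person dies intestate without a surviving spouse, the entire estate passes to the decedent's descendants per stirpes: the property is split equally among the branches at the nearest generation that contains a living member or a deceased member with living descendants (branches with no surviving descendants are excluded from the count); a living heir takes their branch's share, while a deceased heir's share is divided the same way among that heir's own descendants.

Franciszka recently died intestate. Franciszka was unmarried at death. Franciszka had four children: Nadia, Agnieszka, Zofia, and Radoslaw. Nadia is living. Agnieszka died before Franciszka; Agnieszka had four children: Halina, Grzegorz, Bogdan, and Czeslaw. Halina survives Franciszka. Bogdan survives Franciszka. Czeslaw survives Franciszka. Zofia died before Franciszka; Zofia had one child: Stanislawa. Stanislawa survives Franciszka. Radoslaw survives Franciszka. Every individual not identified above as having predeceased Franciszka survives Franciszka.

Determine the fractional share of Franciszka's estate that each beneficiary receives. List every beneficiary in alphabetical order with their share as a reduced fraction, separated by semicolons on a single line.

There is no surviving spouse, so the entire estate passes to Franciszka's descendants per stirpes.
The estate is divided into 4 equal shares of 1/4 among Nadia, Agnieszka, Zofia, Radoslaw.
Nadia is living and takes 1/4.
Agnieszka predeceased; the 1/4 allotted to Agnieszka's branch passes to Agnieszka's issue by representation.
The 1/4 is divided into 4 equal shares of 1/16 among Halina, Grzegorz, Bogdan, Czeslaw.
Halina is living and takes 1/16.
Grzegorz is living and takes 1/16.
Bogdan is living and takes 1/16.
Czeslaw is living and takes 1/16.
Zofia predeceased; the 1/4 allotted to Zofia's branch passes to Zofia's issue by representation.
Stanislawa is the sole taker at this level and receives the full 1/4.
Radoslaw is living and takes 1/4.

Bogdan 1/16; Czeslaw 1/16; Grzegorz 1/16; Halina 1/16; Nadia 1/4; Radoslaw 1/4; Stanislawa 1/4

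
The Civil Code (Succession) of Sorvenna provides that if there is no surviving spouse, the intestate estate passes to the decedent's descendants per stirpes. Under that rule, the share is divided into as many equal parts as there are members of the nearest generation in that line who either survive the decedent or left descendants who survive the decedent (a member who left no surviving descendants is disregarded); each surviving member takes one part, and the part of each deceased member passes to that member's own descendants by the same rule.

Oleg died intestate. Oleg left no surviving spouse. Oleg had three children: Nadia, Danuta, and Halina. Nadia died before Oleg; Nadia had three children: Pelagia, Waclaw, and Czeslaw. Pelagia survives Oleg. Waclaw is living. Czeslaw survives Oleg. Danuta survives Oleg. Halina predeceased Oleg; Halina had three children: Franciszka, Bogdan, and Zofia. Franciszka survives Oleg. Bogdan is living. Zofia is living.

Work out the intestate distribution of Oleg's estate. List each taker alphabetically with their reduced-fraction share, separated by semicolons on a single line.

Bogdan 1/9; Czeslaw 1/9; Danuta 1/3; Franciszka 1/9; Pelagia 1/9; Waclaw 1/9; Zofia 1/9

There is no surviving spouse, so the entire estate passes to Oleg's descendants per stirpes.
The estate is divided into 3 equal shares of 1/3 among Nadia, Danuta, Halina.
Nadia predeceased; the 1/3 allotted to Nadia's branch passes to Nadia's issue by representation.
The 1/3 is divided into 3 equal shares of 1/9 among Pelagia, Waclaw, Czeslaw.
Pelagia is living and takes 1/9.
Waclaw is living and takes 1/9.
Czeslaw is living and takes 1/9.
Danuta is living and takes 1/3.
Halina predeceased; the 1/3 allotted to Halina's branch passes to Halina's issue by representation.
The 1/3 is divided into 3 equal shares of 1/9 among Franciszka, Bogdan, Zofia.
Franciszka is living and takes 1/9.
Bogdan is living and takes 1/9.
Zofia is living and takes 1/9.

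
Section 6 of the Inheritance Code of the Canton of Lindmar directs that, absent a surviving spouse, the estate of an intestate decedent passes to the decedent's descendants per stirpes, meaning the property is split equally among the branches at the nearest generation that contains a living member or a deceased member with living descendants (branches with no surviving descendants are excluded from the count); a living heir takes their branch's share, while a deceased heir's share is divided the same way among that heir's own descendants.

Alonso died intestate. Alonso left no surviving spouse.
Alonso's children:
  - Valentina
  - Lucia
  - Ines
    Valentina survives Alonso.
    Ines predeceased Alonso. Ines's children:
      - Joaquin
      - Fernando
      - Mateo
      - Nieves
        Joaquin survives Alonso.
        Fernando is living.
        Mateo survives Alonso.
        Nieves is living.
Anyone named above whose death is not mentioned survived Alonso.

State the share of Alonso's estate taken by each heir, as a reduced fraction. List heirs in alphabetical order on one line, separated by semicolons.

Fernando 1/12; Joaquin 1/12; Lucia 1/3; Mateo 1/12; Nieves 1/12; Valentina 1/3

There is no surviving spouse, so the entire estate passes to Alonso's descendants per stirpes.
The estate is divided into 3 equal shares of 1/3 among Valentina, Lucia, Ines.
Valentina is living and takes 1/3.
Lucia is living and takes 1/3.
Ines predeceased; the 1/3 allotted to Ines's branch passes to Ines's issue by representation.
The 1/3 is divided into 4 equal shares of 1/12 among Joaquin, Fernando, Mateo, Nieves.
Joaquin is living and takes 1/12.
Fernando is living and takes 1/12.
Mateo is living and takes 1/12.
Nieves is living and takes 1/12.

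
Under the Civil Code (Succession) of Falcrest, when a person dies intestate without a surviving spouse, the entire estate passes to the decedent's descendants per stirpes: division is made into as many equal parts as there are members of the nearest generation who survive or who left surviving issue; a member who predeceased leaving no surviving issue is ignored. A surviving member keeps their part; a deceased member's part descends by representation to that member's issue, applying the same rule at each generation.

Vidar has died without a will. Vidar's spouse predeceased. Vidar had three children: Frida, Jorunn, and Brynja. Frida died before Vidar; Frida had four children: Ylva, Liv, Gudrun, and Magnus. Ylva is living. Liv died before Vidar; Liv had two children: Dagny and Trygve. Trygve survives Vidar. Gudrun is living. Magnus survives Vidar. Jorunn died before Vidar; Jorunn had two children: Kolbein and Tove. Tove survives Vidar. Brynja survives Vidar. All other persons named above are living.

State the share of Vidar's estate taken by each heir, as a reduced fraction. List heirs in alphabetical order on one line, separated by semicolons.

Brynja 1/3; Dagny 1/24; Gudrun 1/12; Kolbein 1/6; Magnus 1/12; Tove 1/6; Trygve 1/24; Ylva 1/12

There is no surviving spouse, so the entire estate passes to Vidar's descendants per stirpes.
The estate is divided into 3 equal shares of 1/3 among Frida, Jorunn, Brynja.
Frida predeceased; the 1/3 allotted to Frida's branch passes to Frida's issue by representation.
The 1/3 is divided into 4 equal shares of 1/12 among Ylva, Liv, Gudrun, Magnus.
Ylva is living and takes 1/12.
Liv predeceased; the 1/12 allotted to Liv's branch passes to Liv's issue by representation.
The 1/12 is divided into 2 equal shares of 1/24 among Dagny, Trygve.
Dagny is living and takes 1/24.
Trygve is living and takes 1/24.
Gudrun is living and takes 1/12.
Magnus is living and takes 1/12.
Jorunn predeceased; the 1/3 allotted to Jorunn's branch passes to Jorunn's issue by representation.
The 1/3 is divided into 2 equal shares of 1/6 among Kolbein, Tove.
Kolbein is living and takes 1/6.
Tove is living and takes 1/6.
Brynja is living and takes 1/3.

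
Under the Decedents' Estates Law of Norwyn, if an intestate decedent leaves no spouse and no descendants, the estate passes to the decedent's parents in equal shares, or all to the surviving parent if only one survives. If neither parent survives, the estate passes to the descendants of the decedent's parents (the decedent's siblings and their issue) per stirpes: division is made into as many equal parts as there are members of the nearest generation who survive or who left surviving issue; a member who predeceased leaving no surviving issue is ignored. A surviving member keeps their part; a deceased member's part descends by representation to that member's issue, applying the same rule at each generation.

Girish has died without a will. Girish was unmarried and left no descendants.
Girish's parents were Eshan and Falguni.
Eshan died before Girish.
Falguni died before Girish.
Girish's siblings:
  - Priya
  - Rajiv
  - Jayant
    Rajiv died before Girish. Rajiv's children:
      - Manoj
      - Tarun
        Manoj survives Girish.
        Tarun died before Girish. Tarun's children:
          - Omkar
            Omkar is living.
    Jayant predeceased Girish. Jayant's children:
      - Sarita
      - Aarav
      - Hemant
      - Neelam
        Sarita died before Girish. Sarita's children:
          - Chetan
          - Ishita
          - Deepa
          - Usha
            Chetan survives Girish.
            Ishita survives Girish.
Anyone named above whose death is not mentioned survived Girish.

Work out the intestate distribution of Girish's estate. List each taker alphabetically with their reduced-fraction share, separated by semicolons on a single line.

Aarav 1/12; Chetan 1/48; Deepa 1/48; Hemant 1/12; Ishita 1/48; Manoj 1/6; Neelam 1/12; Omkar 1/6; Priya 1/3; Usha 1/48

Neither parent survives and there are no descendants, so the estate passes to Girish's siblings and their issue per stirpes.
The estate is divided into 3 equal shares of 1/3 among Priya, Rajiv, Jayant.
Priya is living and takes 1/3.
Rajiv predeceased; the 1/3 allotted to Rajiv's branch passes to Rajiv's issue by representation.
The 1/3 is divided into 2 equal shares of 1/6 among Manoj, Tarun.
Manoj is living and takes 1/6.
Tarun predeceased; the 1/6 allotted to Tarun's branch passes to Tarun's issue by representation.
Omkar is the sole taker at this level and receives the full 1/6.
Jayant predeceased; the 1/3 allotted to Jayant's branch passes to Jayant's issue by representation.
The 1/3 is divided into 4 equal shares of 1/12 among Sarita, Aarav, Hemant, Neelam.
Sarita predeceased; the 1/12 allotted to Sarita's branch passes to Sarita's issue by representation.
The 1/12 is divided into 4 equal shares of 1/48 among Chetan, Ishita, Deepa, Usha.
Chetan is living and takes 1/48.
Ishita is living and takes 1/48.
Deepa is living and takes 1/48.
Usha is living and takes 1/48.
Aarav is living and takes 1/12.
Hemant is living and takes 1/12.
Neelam is living and takes 1/12.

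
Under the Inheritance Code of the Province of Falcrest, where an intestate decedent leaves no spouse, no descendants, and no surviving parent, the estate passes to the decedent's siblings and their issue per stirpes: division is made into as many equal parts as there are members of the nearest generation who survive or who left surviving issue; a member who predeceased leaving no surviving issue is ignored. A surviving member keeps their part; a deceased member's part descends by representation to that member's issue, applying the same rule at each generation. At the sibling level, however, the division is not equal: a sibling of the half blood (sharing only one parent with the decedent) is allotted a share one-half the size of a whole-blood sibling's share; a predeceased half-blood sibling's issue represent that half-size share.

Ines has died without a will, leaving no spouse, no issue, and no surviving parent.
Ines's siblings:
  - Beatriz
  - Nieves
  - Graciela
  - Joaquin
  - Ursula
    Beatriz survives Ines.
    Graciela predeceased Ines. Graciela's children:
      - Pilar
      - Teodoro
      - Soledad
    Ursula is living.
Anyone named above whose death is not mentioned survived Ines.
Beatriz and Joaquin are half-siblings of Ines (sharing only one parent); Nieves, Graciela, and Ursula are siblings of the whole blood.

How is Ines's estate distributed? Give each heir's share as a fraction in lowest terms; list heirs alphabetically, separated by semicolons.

No spouse, descendants, or parent survives, so the estate passes to Ines's siblings per stirpes.
Half-blood siblings count for one-half the weight of whole-blood siblings at the initial division.
Dividing 1 in proportion to weights (total weight 4): Beatriz (weight 1/2) → 1/8; Nieves (weight 1) → 1/4; Graciela (weight 1) → 1/4; Joaquin (weight 1/2) → 1/8; Ursula (weight 1) → 1/4.
Beatriz is living and takes 1/8.
Nieves is living and takes 1/4.
Graciela predeceased; the 1/4 allotted to Graciela's branch passes to Graciela's issue by representation.
The 1/4 is divided into 3 equal shares of 1/12 among Pilar, Teodoro, Soledad.
Pilar is living and takes 1/12.
Teodoro is living and takes 1/12.
Soledad is living and takes 1/12.
Joaquin is living and takes 1/8.
Ursula is living and takes 1/4.

Beatriz 1/8; Joaquin 1/8; Nieves 1/4; Pilar 1/12; Soledad 1/12; Teodoro 1/12; Ursula 1/4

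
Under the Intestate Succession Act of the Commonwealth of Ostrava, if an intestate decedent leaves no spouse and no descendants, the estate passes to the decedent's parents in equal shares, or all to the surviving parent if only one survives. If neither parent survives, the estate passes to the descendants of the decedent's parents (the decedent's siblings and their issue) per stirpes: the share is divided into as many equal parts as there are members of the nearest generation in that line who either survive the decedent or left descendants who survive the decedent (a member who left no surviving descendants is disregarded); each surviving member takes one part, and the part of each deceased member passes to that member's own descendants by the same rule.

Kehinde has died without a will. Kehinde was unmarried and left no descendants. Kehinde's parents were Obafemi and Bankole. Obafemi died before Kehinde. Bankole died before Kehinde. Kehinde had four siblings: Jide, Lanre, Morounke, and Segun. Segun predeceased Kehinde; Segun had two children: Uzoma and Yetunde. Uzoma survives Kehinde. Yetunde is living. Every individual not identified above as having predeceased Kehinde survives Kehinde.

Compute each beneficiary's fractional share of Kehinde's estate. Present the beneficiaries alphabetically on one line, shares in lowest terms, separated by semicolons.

Jide 1/4; Lanre 1/4; Morounke 1/4; Uzoma 1/8; Yetunde 1/8

Neither parent survives and there are no descendants, so the estate passes to Kehinde's siblings and their issue per stirpes.
The estate is divided into 4 equal shares of 1/4 among Jide, Lanre, Morounke, Segun.
Jide is living and takes 1/4.
Lanre is living and takes 1/4.
Morounke is living and takes 1/4.
Segun predeceased; the 1/4 allotted to Segun's branch passes to Segun's issue by representation.
The 1/4 is divided into 2 equal shares of 1/8 among Uzoma, Yetunde.
Uzoma is living and takes 1/8.
Yetunde is living and takes 1/8.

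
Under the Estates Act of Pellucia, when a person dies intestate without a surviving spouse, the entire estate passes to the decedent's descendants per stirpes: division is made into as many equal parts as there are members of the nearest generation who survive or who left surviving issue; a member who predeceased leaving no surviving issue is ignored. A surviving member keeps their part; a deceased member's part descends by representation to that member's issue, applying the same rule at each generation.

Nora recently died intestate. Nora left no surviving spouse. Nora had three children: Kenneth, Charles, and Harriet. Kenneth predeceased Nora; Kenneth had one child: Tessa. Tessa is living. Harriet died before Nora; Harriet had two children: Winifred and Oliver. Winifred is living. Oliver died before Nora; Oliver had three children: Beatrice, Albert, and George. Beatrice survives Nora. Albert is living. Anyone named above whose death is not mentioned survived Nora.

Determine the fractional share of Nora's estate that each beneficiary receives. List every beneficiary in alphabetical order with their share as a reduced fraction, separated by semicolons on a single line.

Albert 1/18; Beatrice 1/18; Charles 1/3; George 1/18; Tessa 1/3; Winifred 1/6

There is no surviving spouse, so the entire estate passes to Nora's descendants per stirpes.
The estate is divided into 3 equal shares of 1/3 among Kenneth, Charles, Harriet.
Kenneth predeceased; the 1/3 allotted to Kenneth's branch passes to Kenneth's issue by representation.
Tessa is the sole taker at this level and receives the full 1/3.
Charles is living and takes 1/3.
Harriet predeceased; the 1/3 allotted to Harriet's branch passes to Harriet's issue by representation.
The 1/3 is divided into 2 equal shares of 1/6 among Winifred, Oliver.
Winifred is living and takes 1/6.
Oliver predeceased; the 1/6 allotted to Oliver's branch passes to Oliver's issue by representation.
The 1/6 is divided into 3 equal shares of 1/18 among Beatrice, Albert, George.
Beatrice is living and takes 1/18.
Albert is living and takes 1/18.
George is living and takes 1/18.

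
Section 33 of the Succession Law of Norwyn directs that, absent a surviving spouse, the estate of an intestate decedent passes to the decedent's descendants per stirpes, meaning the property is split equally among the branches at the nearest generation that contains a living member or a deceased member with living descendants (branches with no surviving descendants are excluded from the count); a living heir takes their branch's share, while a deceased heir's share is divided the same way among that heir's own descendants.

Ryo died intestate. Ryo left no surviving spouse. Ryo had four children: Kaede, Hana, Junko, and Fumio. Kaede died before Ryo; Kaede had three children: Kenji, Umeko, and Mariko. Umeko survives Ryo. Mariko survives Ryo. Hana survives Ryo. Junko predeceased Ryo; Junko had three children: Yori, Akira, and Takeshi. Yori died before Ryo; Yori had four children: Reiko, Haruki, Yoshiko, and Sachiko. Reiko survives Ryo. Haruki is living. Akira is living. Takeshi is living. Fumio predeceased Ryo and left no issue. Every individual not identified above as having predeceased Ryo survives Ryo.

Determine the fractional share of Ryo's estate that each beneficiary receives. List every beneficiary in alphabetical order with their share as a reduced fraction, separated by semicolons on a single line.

There is no surviving spouse, so the entire estate passes to Ryo's descendants per stirpes.
Fumio left no surviving issue, so that branch lapses and is disregarded.
The estate is divided into 3 equal shares of 1/3 among Kaede, Hana, Junko.
Kaede predeceased; the 1/3 allotted to Kaede's branch passes to Kaede's issue by representation.
The 1/3 is divided into 3 equal shares of 1/9 among Kenji, Umeko, Mariko.
Kenji is living and takes 1/9.
Umeko is living and takes 1/9.
Mariko is living and takes 1/9.
Hana is living and takes 1/3.
Junko predeceased; the 1/3 allotted to Junko's branch passes to Junko's issue by representation.
The 1/3 is divided into 3 equal shares of 1/9 among Yori, Akira, Takeshi.
Yori predeceased; the 1/9 allotted to Yori's branch passes to Yori's issue by representation.
The 1/9 is divided into 4 equal shares of 1/36 among Reiko, Haruki, Yoshiko, Sachiko.
Reiko is living and takes 1/36.
Haruki is living and takes 1/36.
Yoshiko is living and takes 1/36.
Sachiko is living and takes 1/36.
Akira is living and takes 1/9.
Takeshi is living and takes 1/9.

Akira 1/9; Hana 1/3; Haruki 1/36; Kenji 1/9; Mariko 1/9; Reiko 1/36; Sachiko 1/36; Takeshi 1/9; Umeko 1/9; Yoshiko 1/36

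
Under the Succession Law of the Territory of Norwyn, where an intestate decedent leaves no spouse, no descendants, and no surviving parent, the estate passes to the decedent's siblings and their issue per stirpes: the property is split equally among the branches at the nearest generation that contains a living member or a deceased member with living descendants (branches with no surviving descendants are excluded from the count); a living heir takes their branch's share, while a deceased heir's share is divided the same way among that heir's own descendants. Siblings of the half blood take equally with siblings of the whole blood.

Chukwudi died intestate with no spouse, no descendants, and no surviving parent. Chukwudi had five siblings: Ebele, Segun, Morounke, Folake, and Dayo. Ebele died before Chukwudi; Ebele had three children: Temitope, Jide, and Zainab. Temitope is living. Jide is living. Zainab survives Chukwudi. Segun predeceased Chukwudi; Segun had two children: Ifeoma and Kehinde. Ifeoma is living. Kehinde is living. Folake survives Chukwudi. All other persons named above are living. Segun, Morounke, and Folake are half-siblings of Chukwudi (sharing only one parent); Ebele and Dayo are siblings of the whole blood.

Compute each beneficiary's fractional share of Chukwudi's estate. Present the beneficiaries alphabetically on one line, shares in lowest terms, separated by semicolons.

Dayo 1/5; Folake 1/5; Ifeoma 1/10; Jide 1/15; Kehinde 1/10; Morounke 1/5; Temitope 1/15; Zainab 1/15

No spouse, descendants, or parent survives, so the estate passes to Chukwudi's siblings per stirpes.
Half-blood and whole-blood siblings take equally under the stated rule.
The estate is divided into 5 equal shares of 1/5 among Ebele, Segun, Morounke, Folake, Dayo.
Ebele predeceased; the 1/5 allotted to Ebele's branch passes to Ebele's issue by representation.
The 1/5 is divided into 3 equal shares of 1/15 among Temitope, Jide, Zainab.
Temitope is living and takes 1/15.
Jide is living and takes 1/15.
Zainab is living and takes 1/15.
Segun predeceased; the 1/5 allotted to Segun's branch passes to Segun's issue by representation.
The 1/5 is divided into 2 equal shares of 1/10 among Ifeoma, Kehinde.
Ifeoma is living and takes 1/10.
Kehinde is living and takes 1/10.
Morounke is living and takes 1/5.
Folake is living and takes 1/5.
Dayo is living and takes 1/5.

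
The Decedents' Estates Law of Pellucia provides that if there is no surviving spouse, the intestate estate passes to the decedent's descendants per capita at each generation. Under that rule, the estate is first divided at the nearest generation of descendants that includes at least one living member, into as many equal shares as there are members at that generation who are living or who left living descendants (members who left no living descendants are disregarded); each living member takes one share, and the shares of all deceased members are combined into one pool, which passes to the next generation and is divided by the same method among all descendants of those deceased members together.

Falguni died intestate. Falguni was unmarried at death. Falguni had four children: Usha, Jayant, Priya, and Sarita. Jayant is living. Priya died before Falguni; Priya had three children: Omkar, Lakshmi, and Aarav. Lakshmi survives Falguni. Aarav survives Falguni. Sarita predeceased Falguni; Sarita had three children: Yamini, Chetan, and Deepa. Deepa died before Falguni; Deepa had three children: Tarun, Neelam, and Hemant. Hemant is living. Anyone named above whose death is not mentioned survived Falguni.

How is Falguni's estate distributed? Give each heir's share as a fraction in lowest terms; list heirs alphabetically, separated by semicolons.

There is no surviving spouse, so the entire estate passes to Falguni's descendants per capita at each generation.
At generation 1 (Usha, Jayant, Priya, Sarita) there are 4 shares of (1)/4 = 1/4 each.
Living: Usha and Jayant — each takes 1/4.
Deceased: Priya and Sarita. Their combined 1/2 is pooled and carried to generation 2.
At generation 2 (Omkar, Lakshmi, Aarav, Yamini, Chetan, Deepa) there are 6 shares of (1/2)/6 = 1/12 each.
Living: Omkar, Lakshmi, Aarav, Yamini, and Chetan — each takes 1/12.
Deceased: Deepa. That 1/12 share is carried to generation 3.
At generation 3 (Tarun, Neelam, Hemant) there are 3 shares of (1/12)/3 = 1/36 each.
Living: Tarun, Neelam, and Hemant — each takes 1/36.

Aarav 1/12; Chetan 1/12; Hemant 1/36; Jayant 1/4; Lakshmi 1/12; Neelam 1/36; Omkar 1/12; Tarun 1/36; Usha 1/4; Yamini 1/12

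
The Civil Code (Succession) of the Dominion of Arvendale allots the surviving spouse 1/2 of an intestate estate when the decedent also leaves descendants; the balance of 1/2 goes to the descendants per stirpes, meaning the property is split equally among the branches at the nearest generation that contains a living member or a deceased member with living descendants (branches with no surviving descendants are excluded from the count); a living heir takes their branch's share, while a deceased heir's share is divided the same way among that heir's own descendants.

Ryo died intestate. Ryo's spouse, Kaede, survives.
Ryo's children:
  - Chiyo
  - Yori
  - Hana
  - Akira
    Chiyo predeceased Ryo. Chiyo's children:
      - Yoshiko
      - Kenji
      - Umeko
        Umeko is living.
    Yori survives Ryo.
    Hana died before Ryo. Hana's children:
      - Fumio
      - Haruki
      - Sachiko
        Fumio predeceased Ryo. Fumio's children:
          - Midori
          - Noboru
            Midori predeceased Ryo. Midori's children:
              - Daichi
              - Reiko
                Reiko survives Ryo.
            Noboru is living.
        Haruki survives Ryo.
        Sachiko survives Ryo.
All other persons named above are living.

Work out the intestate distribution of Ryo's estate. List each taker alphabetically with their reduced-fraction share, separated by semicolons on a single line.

Akira 1/8; Daichi 1/96; Haruki 1/24; Kaede 1/2; Kenji 1/24; Noboru 1/48; Reiko 1/96; Sachiko 1/24; Umeko 1/24; Yori 1/8; Yoshiko 1/24

Kaede, as surviving spouse, takes 1/2.
The remaining 1/2 passes to Ryo's descendants per stirpes.
The 1/2 is divided into 4 equal shares of 1/8 among Chiyo, Yori, Hana, Akira.
Chiyo predeceased; the 1/8 allotted to Chiyo's branch passes to Chiyo's issue by representation.
The 1/8 is divided into 3 equal shares of 1/24 among Yoshiko, Kenji, Umeko.
Yoshiko is living and takes 1/24.
Kenji is living and takes 1/24.
Umeko is living and takes 1/24.
Yori is living and takes 1/8.
Hana predeceased; the 1/8 allotted to Hana's branch passes to Hana's issue by representation.
The 1/8 is divided into 3 equal shares of 1/24 among Fumio, Haruki, Sachiko.
Fumio predeceased; the 1/24 allotted to Fumio's branch passes to Fumio's issue by representation.
The 1/24 is divided into 2 equal shares of 1/48 among Midori, Noboru.
Midori predeceased; the 1/48 allotted to Midori's branch passes to Midori's issue by representation.
The 1/48 is divided into 2 equal shares of 1/96 among Daichi, Reiko.
Daichi is living and takes 1/96.
Reiko is living and takes 1/96.
Noboru is living and takes 1/48.
Haruki is living and takes 1/24.
Sachiko is living and takes 1/24.
Akira is living and takes 1/8.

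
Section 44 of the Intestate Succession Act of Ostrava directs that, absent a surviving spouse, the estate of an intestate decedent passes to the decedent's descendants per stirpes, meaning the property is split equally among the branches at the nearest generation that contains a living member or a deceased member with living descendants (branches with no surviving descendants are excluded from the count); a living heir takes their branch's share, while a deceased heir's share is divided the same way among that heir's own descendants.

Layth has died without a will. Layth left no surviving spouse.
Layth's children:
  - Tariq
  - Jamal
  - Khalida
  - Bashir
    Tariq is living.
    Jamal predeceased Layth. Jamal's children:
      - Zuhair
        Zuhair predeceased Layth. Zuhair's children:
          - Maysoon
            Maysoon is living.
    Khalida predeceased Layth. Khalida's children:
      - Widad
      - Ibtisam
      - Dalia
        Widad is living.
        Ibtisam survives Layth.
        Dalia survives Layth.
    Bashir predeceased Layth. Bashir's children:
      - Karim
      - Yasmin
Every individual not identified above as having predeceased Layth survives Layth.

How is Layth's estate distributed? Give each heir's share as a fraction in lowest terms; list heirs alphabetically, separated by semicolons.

There is no surviving spouse, so the entire estate passes to Layth's descendants per stirpes.
The estate is divided into 4 equal shares of 1/4 among Tariq, Jamal, Khalida, Bashir.
Tariq is living and takes 1/4.
Jamal predeceased; the 1/4 allotted to Jamal's branch passes to Jamal's issue by representation.
Zuhair's line is the sole branch at this level, so the full 1/4 passes to Zuhair's issue by representation.
Maysoon is the sole taker at this level and receives the full 1/4.
Khalida predeceased; the 1/4 allotted to Khalida's branch passes to Khalida's issue by representation.
The 1/4 is divided into 3 equal shares of 1/12 among Widad, Ibtisam, Dalia.
Widad is living and takes 1/12.
Ibtisam is living and takes 1/12.
Dalia is living and takes 1/12.
Bashir predeceased; the 1/4 allotted to Bashir's branch passes to Bashir's issue by representation.
The 1/4 is divided into 2 equal shares of 1/8 among Karim, Yasmin.
Karim is living and takes 1/8.
Yasmin is living and takes 1/8.

Dalia 1/12; Ibtisam 1/12; Karim 1/8; Maysoon 1/4; Tariq 1/4; Widad 1/12; Yasmin 1/8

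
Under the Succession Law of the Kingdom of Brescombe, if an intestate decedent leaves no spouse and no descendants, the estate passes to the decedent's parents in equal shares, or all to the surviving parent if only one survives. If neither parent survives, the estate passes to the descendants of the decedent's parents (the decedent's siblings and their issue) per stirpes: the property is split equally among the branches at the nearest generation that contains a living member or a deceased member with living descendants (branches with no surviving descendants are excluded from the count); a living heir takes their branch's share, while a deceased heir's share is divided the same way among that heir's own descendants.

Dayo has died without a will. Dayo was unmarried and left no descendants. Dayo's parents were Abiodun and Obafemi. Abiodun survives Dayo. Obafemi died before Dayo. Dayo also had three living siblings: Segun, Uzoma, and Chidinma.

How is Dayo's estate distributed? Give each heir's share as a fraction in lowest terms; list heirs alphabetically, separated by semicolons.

Only one parent, Abiodun, survives, so Abiodun takes the entire estate. The siblings take nothing because a surviving parent has priority.

Abiodun 1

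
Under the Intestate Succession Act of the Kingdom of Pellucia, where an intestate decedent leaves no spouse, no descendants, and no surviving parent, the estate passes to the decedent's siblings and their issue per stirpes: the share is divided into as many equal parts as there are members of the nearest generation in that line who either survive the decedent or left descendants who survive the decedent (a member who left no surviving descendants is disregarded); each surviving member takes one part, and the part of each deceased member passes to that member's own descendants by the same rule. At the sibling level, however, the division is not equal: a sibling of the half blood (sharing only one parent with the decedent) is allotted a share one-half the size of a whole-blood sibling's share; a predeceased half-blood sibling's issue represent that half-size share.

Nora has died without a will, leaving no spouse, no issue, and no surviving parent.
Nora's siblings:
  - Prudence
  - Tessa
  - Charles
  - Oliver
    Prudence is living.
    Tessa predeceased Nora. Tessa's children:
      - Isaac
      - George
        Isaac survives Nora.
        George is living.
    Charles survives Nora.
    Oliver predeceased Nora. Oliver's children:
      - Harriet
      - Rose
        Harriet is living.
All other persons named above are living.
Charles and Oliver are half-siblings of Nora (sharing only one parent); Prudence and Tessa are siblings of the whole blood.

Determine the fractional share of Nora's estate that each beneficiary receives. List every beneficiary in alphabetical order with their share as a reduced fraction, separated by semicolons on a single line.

No spouse, descendants, or parent survives, so the estate passes to Nora's siblings per stirpes.
Half-blood siblings count for one-half the weight of whole-blood siblings at the initial division.
Dividing 1 in proportion to weights (total weight 3): Prudence (weight 1) → 1/3; Tessa (weight 1) → 1/3; Charles (weight 1/2) → 1/6; Oliver (weight 1/2) → 1/6.
Prudence is living and takes 1/3.
Tessa predeceased; the 1/3 allotted to Tessa's branch passes to Tessa's issue by representation.
The 1/3 is divided into 2 equal shares of 1/6 among Isaac, George.
Isaac is living and takes 1/6.
George is living and takes 1/6.
Charles is living and takes 1/6.
Oliver predeceased; the 1/6 allotted to Oliver's branch passes to Oliver's issue by representation.
The 1/6 is divided into 2 equal shares of 1/12 among Harriet, Rose.
Harriet is living and takes 1/12.
Rose is living and takes 1/12.

Charles 1/6; George 1/6; Harriet 1/12; Isaac 1/6; Prudence 1/3; Rose 1/12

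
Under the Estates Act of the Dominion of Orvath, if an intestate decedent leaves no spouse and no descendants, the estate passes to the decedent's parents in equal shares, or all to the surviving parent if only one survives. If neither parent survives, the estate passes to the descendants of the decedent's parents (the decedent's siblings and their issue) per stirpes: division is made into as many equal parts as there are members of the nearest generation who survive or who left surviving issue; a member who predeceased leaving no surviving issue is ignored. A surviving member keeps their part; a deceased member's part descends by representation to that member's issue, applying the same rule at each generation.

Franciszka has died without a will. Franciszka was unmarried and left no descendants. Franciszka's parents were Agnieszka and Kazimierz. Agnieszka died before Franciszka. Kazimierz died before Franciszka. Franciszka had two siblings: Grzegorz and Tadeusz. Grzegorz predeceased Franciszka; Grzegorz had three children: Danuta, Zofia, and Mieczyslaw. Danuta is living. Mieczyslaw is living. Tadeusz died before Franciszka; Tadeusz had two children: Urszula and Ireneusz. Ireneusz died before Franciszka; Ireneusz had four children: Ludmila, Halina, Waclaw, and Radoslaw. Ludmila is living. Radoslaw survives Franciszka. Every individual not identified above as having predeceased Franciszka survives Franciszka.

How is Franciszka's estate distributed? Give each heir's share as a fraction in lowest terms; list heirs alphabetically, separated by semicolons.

Danuta 1/6; Halina 1/16; Ludmila 1/16; Mieczyslaw 1/6; Radoslaw 1/16; Urszula 1/4; Waclaw 1/16; Zofia 1/6

Neither parent survives and there are no descendants, so the estate passes to Franciszka's siblings and their issue per stirpes.
The estate is divided into 2 equal shares of 1/2 among Grzegorz, Tadeusz.
Grzegorz predeceased; the 1/2 allotted to Grzegorz's branch passes to Grzegorz's issue by representation.
The 1/2 is divided into 3 equal shares of 1/6 among Danuta, Zofia, Mieczyslaw.
Danuta is living and takes 1/6.
Zofia is living and takes 1/6.
Mieczyslaw is living and takes 1/6.
Tadeusz predeceased; the 1/2 allotted to Tadeusz's branch passes to Tadeusz's issue by representation.
The 1/2 is divided into 2 equal shares of 1/4 among Urszula, Ireneusz.
Urszula is living and takes 1/4.
Ireneusz predeceased; the 1/4 allotted to Ireneusz's branch passes to Ireneusz's issue by representation.
The 1/4 is divided into 4 equal shares of 1/16 among Ludmila, Halina, Waclaw, Radoslaw.
Ludmila is living and takes 1/16.
Halina is living and takes 1/16.
Waclaw is living and takes 1/16.
Radoslaw is living and takes 1/16.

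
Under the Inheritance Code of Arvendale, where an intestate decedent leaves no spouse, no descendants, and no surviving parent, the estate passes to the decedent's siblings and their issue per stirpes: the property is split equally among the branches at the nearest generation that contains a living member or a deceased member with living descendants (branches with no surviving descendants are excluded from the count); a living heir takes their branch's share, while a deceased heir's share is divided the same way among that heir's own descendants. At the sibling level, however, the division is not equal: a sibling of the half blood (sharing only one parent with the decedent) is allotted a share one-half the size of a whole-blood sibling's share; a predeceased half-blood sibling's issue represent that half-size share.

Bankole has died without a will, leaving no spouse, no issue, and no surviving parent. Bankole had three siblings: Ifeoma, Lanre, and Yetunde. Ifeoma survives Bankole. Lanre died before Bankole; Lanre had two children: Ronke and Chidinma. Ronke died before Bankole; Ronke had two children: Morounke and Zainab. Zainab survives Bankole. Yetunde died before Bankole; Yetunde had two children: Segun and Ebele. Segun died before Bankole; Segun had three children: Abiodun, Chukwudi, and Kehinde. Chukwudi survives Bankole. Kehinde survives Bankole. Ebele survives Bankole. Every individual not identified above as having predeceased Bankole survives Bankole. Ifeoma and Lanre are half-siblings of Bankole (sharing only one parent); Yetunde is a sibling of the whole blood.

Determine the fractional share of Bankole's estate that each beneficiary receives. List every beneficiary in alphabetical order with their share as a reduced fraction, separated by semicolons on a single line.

No spouse, descendants, or parent survives, so the estate passes to Bankole's siblings per stirpes.
Half-blood siblings count for one-half the weight of whole-blood siblings at the initial division.
Dividing 1 in proportion to weights (total weight 2): Ifeoma (weight 1/2) → 1/4; Lanre (weight 1/2) → 1/4; Yetunde (weight 1) → 1/2.
Ifeoma is living and takes 1/4.
Lanre predeceased; the 1/4 allotted to Lanre's branch passes to Lanre's issue by representation.
The 1/4 is divided into 2 equal shares of 1/8 among Ronke, Chidinma.
Ronke predeceased; the 1/8 allotted to Ronke's branch passes to Ronke's issue by representation.
The 1/8 is divided into 2 equal shares of 1/16 among Morounke, Zainab.
Morounke is living and takes 1/16.
Zainab is living and takes 1/16.
Chidinma is living and takes 1/8.
Yetunde predeceased; the 1/2 allotted to Yetunde's branch passes to Yetunde's issue by representation.
The 1/2 is divided into 2 equal shares of 1/4 among Segun, Ebele.
Segun predeceased; the 1/4 allotted to Segun's branch passes to Segun's issue by representation.
The 1/4 is divided into 3 equal shares of 1/12 among Abiodun, Chukwudi, Kehinde.
Abiodun is living and takes 1/12.
Chukwudi is living and takes 1/12.
Kehinde is living and takes 1/12.
Ebele is living and takes 1/4.

Abiodun 1/12; Chidinma 1/8; Chukwudi 1/12; Ebele 1/4; Ifeoma 1/4; Kehinde 1/12; Morounke 1/16; Zainab 1/16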